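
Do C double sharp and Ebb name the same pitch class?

C## is pitch class 2; Ebb is pitch class 2.
All spellings map to pitch class 2, so they are enharmonically equivalent.

Yes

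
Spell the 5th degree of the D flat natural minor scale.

Degree 5 takes the letter 4 steps above D, which is A.
In natural minor, degree 5 sits 7 semitones above the tonic. Db + 7 semitones is pitch class 8, spelled on A as Ab.

Ab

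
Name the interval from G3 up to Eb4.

minor sixth

The letter names run G→E, a span of 5 letter steps, so the interval is some kind of sixth.
G to Eb is 8 semitones. A major sixth is 9, so 8 makes it minor.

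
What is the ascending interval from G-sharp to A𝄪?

augmented second

Counting letters G–A gives a second.
G#→A## = 3 semitones, 1 wider than the major second (2), so augmented.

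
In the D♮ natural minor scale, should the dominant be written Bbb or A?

Each scale degree takes a distinct letter name. Degree 5 of a scale on D must use the letter A.
A and Bbb are enharmonically the same pitch, but only A uses the letter A, so it is the correct spelling here.

A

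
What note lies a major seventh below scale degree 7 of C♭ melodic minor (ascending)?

Cb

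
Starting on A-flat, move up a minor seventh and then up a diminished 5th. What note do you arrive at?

Dbb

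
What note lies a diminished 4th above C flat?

Fbb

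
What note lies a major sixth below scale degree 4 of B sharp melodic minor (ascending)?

Scale degree 4 of B# melodic minor (ascending) is E#.
A major sixth (9 semitones) below E# lands on the letter G, giving G#.

G#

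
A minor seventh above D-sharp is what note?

D up a major seventh is C#, so the target letter is C.
From D#, a minor seventh is 10 semitones up: C#.

C#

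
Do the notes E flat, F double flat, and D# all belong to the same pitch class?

Eb = pitch class 3 and Fbb = pitch class 3 and D# = pitch class 3 — the same pitch class, so they are enharmonic equivalents.

Yes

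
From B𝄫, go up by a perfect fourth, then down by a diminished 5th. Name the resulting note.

Ab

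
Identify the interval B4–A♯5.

major seventh

Counting letters B–C–D–E–F–G–A gives a seventh.
B→A# = 11 semitones, exactly the major seventh.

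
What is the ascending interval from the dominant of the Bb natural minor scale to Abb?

The dominant of Bb natural minor is F.
F up to Abb: letters F→A make it a third; 2 semitones makes it diminished.

diminished third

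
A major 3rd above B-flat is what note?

D

B up a major third is D#, so the target letter is D.
From Bb, a major third is 4 semitones up: D.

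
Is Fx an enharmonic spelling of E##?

No

F## is pitch class 7; E## is pitch class 6.
The pitch classes differ (7 vs. 6), so they are not enharmonic equivalents.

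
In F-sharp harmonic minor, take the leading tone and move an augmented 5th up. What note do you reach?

B##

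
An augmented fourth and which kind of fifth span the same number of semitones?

An augmented fourth spans 6 semitones.
A fifth spanning 6 semitones is diminished (the perfect fifth is 7).

diminished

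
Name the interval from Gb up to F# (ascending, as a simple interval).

augmented seventh

Counting letters G–A–B–C–D–E–F gives a seventh.
Gb→F# = 12 semitones, 1 wider than the major seventh (11), so augmented.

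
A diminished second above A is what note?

Bbb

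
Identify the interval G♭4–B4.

augmented third

Counting letters G–A–B gives a third.
Gb→B = 5 semitones, 1 wider than the major third (4), so augmented.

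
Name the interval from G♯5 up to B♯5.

major third

Counting letters G–A–B gives a third.
G#→B# = 4 semitones, exactly the major third.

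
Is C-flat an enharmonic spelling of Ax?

Yes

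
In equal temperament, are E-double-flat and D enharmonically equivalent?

Yes

Ebb is pitch class 2; D is pitch class 2.
All spellings map to pitch class 2, so they are enharmonically equivalent.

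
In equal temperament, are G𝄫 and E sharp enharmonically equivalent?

Gbb is pitch class 5; E# is pitch class 5.
All spellings map to pitch class 5, so they are enharmonically equivalent.

Yes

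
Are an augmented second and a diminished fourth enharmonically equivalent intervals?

No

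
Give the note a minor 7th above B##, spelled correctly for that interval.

A##

A seventh above B lands on the letter A.
A minor seventh spans 10 semitones, so B## moves to pitch class 11. On the letter A that is A##.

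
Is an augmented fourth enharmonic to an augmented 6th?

No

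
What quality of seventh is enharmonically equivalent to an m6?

doubly diminished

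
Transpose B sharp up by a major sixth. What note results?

B up a major sixth is G#, so the target letter is G.
From B#, a major sixth is 9 semitones up: G##.

G##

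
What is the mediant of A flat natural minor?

Cb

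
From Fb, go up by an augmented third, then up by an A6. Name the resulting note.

An augmented third up from Fb is A (letter A, 5 semitones up).
An augmented sixth up from A is F## (letter F, 10 semitones up).

F##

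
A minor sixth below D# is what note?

F##

D down a major sixth is F, so the target letter is F.
From D#, a minor sixth is 8 semitones down: F##.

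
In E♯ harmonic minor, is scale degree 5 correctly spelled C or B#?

Each scale degree takes a distinct letter name. Degree 5 of a scale on E must use the letter B.
B# and C are enharmonically the same pitch, but only B# uses the letter B, so it is the correct spelling here.

B#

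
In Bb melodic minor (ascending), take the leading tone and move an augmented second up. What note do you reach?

B#

The leading tone of Bb melodic minor (ascending) is A.
An augmented second (3 semitones) above A lands on the letter B, giving B#.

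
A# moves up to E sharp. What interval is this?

The letter names run A→E, a span of 4 letter steps, so the interval is some kind of fifth.
A# to E# is 7 semitones. A perfect fifth is 7, so 7 makes it perfect.

perfect fifth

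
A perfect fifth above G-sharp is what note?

D#

G up a perfect fifth is D, so the target letter is D.
From G#, a perfect fifth is 7 semitones up: D#.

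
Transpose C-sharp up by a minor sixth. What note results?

A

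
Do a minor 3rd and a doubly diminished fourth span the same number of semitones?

A minor third spans 3 semitones; a doubly diminished fourth spans 3.
They are enharmonically equivalent.

Yes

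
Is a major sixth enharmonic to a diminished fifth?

A major sixth spans 9 semitones; a diminished fifth spans 6.
The spans differ, so they are not enharmonic equivalents.

No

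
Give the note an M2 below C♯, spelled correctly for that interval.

C down a major second is Bb, so the target letter is B.
From C#, a major second is 2 semitones down: B.

B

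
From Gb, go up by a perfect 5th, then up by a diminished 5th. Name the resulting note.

Abb

A perfect fifth up from Gb is Db (letter D, 7 semitones up).
A diminished fifth up from Db is Abb (letter A, 6 semitones up).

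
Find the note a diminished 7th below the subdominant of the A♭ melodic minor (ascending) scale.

E

The subdominant of Ab melodic minor (ascending) is Db.
A diminished seventh (9 semitones) below Db lands on the letter E, giving E.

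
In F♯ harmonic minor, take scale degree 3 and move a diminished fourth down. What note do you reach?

Scale degree 3 of F# harmonic minor is A.
A diminished fourth (4 semitones) below A lands on the letter E, giving E#.

E#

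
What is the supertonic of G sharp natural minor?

A#

The G# natural minor scale runs G# A# B C# D# E F#.
Degree 2 is A#.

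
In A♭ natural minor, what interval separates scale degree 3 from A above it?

Scale degree 3 of Ab natural minor is Cb.
Cb up to A: letters C→A make it a sixth; 10 semitones makes it augmented.

augmented sixth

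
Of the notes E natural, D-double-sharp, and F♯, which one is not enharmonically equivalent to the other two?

In 12-tone equal temperament, enharmonic equivalents share a pitch class. E is pitch class 4; D## is pitch class 4; F# is pitch class 6.
E and D## share pitch class 4, while F# is pitch class 6.

F#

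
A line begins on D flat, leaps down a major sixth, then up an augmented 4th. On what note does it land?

Bb

A major sixth down from Db is Fb (letter F, 9 semitones down).
An augmented fourth up from Fb is Bb (letter B, 6 semitones up).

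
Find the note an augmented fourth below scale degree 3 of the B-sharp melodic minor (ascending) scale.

A

Scale degree 3 of B# melodic minor (ascending) is D#.
An augmented fourth (6 semitones) below D# lands on the letter A, giving A.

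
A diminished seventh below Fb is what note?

G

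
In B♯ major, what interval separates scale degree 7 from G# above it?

Scale degree 7 of B# major is A##.
A## up to G#: letters A→G make it a seventh; 9 semitones makes it diminished.

diminished seventh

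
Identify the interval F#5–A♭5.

Counting letters F–G–A gives a third.
F#→Ab = 2 semitones, 2 narrower than the major third (4), so diminished.

diminished third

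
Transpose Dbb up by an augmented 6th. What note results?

A sixth above D lands on the letter B.
An augmented sixth spans 10 semitones, so Dbb moves to pitch class 10. On the letter B that is Bb.

Bb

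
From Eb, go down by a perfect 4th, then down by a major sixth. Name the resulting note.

Db

A perfect fourth down from Eb is Bb (letter B, 5 semitones down).
A major sixth down from Bb is Db (letter D, 9 semitones down).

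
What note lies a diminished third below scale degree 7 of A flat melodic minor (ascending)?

E#

Scale degree 7 of Ab melodic minor (ascending) is G.
A diminished third (2 semitones) below G lands on the letter E, giving E#.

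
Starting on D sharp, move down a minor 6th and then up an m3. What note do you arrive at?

A minor sixth down from D# is F## (letter F, 8 semitones down).
A minor third up from F## is A# (letter A, 3 semitones up).

A#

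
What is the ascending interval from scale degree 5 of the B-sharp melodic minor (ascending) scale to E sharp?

Scale degree 5 of B# melodic minor (ascending) is F##.
F## up to E#: letters F→E make it a seventh; 10 semitones makes it minor.

minor seventh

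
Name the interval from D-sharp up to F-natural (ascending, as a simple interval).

diminished third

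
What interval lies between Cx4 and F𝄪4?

perfect fourth

The letter names run C→F, a span of 3 letter steps, so the interval is some kind of fourth.
C## to F## is 5 semitones. A perfect fourth is 5, so 5 makes it perfect.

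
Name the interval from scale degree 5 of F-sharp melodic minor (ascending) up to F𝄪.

augmented fourth

Scale degree 5 of F# melodic minor (ascending) is C#.
C# up to F##: letters C→F make it a fourth; 6 semitones makes it augmented.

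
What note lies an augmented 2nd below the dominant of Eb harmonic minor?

Abb

The dominant of Eb harmonic minor is Bb.
An augmented second (3 semitones) below Bb lands on the letter A, giving Abb.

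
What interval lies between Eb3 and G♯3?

The letter names run E→G, a span of 2 letter steps, so the interval is some kind of third.
Eb to G# is 5 semitones. A major third is 4, so 5 makes it augmented.

augmented third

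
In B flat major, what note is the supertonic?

Degree 2 takes the letter 1 step above B, which is C.
In major, degree 2 sits 2 semitones above the tonic. Bb + 2 semitones is pitch class 0, spelled on C as C.

C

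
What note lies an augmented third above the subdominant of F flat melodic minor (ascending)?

The subdominant of Fb melodic minor (ascending) is Bbb.
An augmented third (5 semitones) above Bbb lands on the letter D, giving D.

D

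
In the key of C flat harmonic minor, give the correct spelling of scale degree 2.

Db

The Cb harmonic minor scale runs Cb Db Ebb Fb Gb Abb Bb.
Degree 2 is Db.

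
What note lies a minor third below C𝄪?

A third below C lands on the letter A.
A minor third spans 3 semitones, so C## moves to pitch class 11. On the letter A that is A##.

A##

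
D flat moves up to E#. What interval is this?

Counting letters D–E gives a second.
Db→E# = 4 semitones, 2 wider than the major second (2), so doubly augmented.

doubly augmented second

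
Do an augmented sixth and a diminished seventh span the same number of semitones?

No

An augmented sixth spans 10 semitones; a diminished seventh spans 9.
The spans differ, so they are not enharmonic equivalents.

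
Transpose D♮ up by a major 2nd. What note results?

D up a major second is E, so the target letter is E.
From D, a major second is 2 semitones up: E.

E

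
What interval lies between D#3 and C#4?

The letter names run D→C, a span of 6 letter steps, so the interval is some kind of seventh.
D# to C# is 10 semitones. A major seventh is 11, so 10 makes it minor.

minor seventh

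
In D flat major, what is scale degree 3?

The Db major scale runs Db Eb F Gb Ab Bb C.
Degree 3 is F.

F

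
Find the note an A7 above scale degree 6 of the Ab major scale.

E#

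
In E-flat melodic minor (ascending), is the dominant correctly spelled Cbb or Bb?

Each scale degree takes a distinct letter name. Degree 5 of a scale on E must use the letter B.
Bb and Cbb are enharmonically the same pitch, but only Bb uses the letter B, so it is the correct spelling here.

Bb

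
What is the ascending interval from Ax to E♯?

diminished fifth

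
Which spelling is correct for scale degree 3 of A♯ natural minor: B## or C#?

C#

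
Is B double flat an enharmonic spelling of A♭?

No

Bbb is pitch class 9; Ab is pitch class 8.
The pitch classes differ (9 vs. 8), so they are not enharmonic equivalents.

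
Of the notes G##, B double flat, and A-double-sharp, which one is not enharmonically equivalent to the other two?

A##

In 12-tone equal temperament, enharmonic equivalents share a pitch class. G## is pitch class 9; Bbb is pitch class 9; A## is pitch class 11.
G## and Bbb share pitch class 9, while A## is pitch class 11.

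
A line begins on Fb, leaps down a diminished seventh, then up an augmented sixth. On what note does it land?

E#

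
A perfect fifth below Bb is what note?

B down a perfect fifth is E, so the target letter is E.
From Bb, a perfect fifth is 7 semitones down: Eb.

Eb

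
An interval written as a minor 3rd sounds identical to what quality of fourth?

A minor third spans 3 semitones.
A fourth spanning 3 semitones is doubly diminished (the perfect fourth is 5).

doubly diminished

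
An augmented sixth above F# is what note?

A sixth above F lands on the letter D.
An augmented sixth spans 10 semitones, so F# moves to pitch class 4. On the letter D that is D##.

D##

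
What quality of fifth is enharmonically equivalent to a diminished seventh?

A diminished seventh spans 9 semitones.
A fifth spanning 9 semitones is doubly augmented (the perfect fifth is 7).

doubly augmented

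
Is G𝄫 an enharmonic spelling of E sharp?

Gbb = pitch class 5 and E# = pitch class 5 — the same pitch class, so they are enharmonic equivalents.

Yes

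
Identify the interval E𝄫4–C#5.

The letter names run E→C, a span of 5 letter steps, so the interval is some kind of sixth.
Ebb to C# is 11 semitones. A major sixth is 9, so 11 makes it doubly augmented.

doubly augmented sixth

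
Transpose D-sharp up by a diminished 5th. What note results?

A

D up a perfect fifth is A, so the target letter is A.
From D#, a diminished fifth is 6 semitones up: A.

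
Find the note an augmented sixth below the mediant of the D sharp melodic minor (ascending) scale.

The mediant of D# melodic minor (ascending) is F#.
An augmented sixth (10 semitones) below F# lands on the letter A, giving Ab.

Ab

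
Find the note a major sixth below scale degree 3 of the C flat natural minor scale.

Scale degree 3 of Cb natural minor is Ebb.
A major sixth (9 semitones) below Ebb lands on the letter G, giving Gbb.

Gbb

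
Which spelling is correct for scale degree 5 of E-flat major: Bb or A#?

Each scale degree takes a distinct letter name. Degree 5 of a scale on E must use the letter B.
Bb and A# are enharmonically the same pitch, but only Bb uses the letter B, so it is the correct spelling here.

Bb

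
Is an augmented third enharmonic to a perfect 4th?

Yes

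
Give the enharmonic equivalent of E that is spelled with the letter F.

Fb

Plain F sits 1 semitone above E, so on the letter F the same pitch needs a flat: Fb.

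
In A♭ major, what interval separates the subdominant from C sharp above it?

The subdominant of Ab major is Db.
Db up to C#: letters D→C make it a seventh; 12 semitones makes it augmented.

augmented seventh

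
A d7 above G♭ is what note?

G up a major seventh is F#, so the target letter is F.
From Gb, a diminished seventh is 9 semitones up: Fbb.

Fbb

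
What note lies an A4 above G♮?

C#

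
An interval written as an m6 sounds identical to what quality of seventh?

doubly diminished

A minor sixth spans 8 semitones.
A seventh spanning 8 semitones is doubly diminished (the major seventh is 11).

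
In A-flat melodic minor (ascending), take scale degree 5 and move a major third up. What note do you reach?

G

Scale degree 5 of Ab melodic minor (ascending) is Eb.
A major third (4 semitones) above Eb lands on the letter G, giving G.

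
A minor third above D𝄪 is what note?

F##

D up a major third is F#, so the target letter is F.
From D##, a minor third is 3 semitones up: F##.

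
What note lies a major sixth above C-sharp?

A#

A sixth above C lands on the letter A.
A major sixth spans 9 semitones, so C# moves to pitch class 10. On the letter A that is A#.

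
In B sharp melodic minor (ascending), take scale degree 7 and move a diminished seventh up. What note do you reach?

G#

Scale degree 7 of B# melodic minor (ascending) is A##.
A diminished seventh (9 semitones) above A## lands on the letter G, giving G#.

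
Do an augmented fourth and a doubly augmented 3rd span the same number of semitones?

An augmented fourth spans 6 semitones; a doubly augmented third spans 6.
They are enharmonically equivalent.

Yes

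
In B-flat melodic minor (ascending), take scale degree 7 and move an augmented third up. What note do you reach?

Scale degree 7 of Bb melodic minor (ascending) is A.
An augmented third (5 semitones) above A lands on the letter C, giving C##.

C##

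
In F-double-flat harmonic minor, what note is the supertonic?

Degree 2 takes the letter 1 step above F, which is G.
In harmonic minor, degree 2 sits 2 semitones above the tonic. Fbb + 2 semitones is pitch class 5, spelled on G as Gbb.

Gbb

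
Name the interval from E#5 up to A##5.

augmented fourth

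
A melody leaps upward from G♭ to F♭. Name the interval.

Counting letters G–A–B–C–D–E–F gives a seventh.
Gb→Fb = 10 semitones, 1 narrower than the major seventh (11), so minor.

minor seventh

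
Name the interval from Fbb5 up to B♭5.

Counting letters F–G–A–B gives a fourth.
Fbb→Bb = 7 semitones, 2 wider than the perfect fourth (5), so doubly augmented.

doubly augmented fourth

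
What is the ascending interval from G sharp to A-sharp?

Counting letters G–A gives a second.
G#→A# = 2 semitones, exactly the major second.

major second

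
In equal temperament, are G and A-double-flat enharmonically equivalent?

Yes

G = pitch class 7 and Abb = pitch class 7 — the same pitch class, so they are enharmonic equivalents.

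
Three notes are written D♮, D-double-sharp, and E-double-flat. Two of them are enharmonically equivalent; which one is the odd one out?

In 12-tone equal temperament, enharmonic equivalents share a pitch class. D is pitch class 2; D## is pitch class 4; Ebb is pitch class 2.
D and Ebb share pitch class 2, while D## is pitch class 4.

D##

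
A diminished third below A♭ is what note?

F#

A down a major third is F, so the target letter is F.
From Ab, a diminished third is 2 semitones down: F#.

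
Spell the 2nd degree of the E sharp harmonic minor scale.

The E# harmonic minor scale runs E# F## G# A# B# C# D##.
Degree 2 is F##.

F##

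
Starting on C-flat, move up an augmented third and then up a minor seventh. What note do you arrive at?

D

An augmented third up from Cb is E (letter E, 5 semitones up).
A minor seventh up from E is D (letter D, 10 semitones up).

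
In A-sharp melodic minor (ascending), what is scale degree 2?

The A# melodic minor (ascending) scale runs A# B# C# D# E# F## G##.
Degree 2 is B#.

B#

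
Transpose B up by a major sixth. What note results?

A sixth above B lands on the letter G.
A major sixth spans 9 semitones, so B moves to pitch class 8. On the letter G that is G#.

G#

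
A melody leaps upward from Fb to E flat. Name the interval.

Counting letters F–G–A–B–C–D–E gives a seventh.
Fb→Eb = 11 semitones, exactly the major seventh.

major seventh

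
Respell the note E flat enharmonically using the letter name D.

D#

Plain D sits 1 semitone below Eb, so on the letter D the same pitch needs a sharp: D#.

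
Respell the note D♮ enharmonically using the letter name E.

Ebb

D is pitch class 2. The letter E alone is pitch class 4.
To reach pitch class 2 from E requires an offset of -2 semitones, i.e. double flat: Ebb.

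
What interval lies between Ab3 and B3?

augmented second

The letter names run A→B, a span of 1 letter step, so the interval is some kind of second.
Ab to B is 3 semitones. A major second is 2, so 3 makes it augmented.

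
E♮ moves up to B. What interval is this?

perfect fifth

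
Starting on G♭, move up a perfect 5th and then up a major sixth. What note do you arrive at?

Bb

A perfect fifth up from Gb is Db (letter D, 7 semitones up).
A major sixth up from Db is Bb (letter B, 9 semitones up).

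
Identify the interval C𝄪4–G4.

doubly diminished fifth

Counting letters C–D–E–F–G gives a fifth.
C##→G = 5 semitones, 2 narrower than the perfect fifth (7), so doubly diminished.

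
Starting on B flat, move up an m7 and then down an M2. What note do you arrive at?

Gb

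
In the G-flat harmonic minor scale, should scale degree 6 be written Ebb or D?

Ebb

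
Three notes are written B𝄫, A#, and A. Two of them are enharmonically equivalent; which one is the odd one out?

A#

In 12-tone equal temperament, enharmonic equivalents share a pitch class. Bbb is pitch class 9; A# is pitch class 10; A is pitch class 9.
Bbb and A share pitch class 9, while A# is pitch class 10.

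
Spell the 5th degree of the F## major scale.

C##

Degree 5 takes the letter 4 steps above F, which is C.
In major, degree 5 sits 7 semitones above the tonic. F## + 7 semitones is pitch class 2, spelled on C as C##.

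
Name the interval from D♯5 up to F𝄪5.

major third

The letter names run D→F, a span of 2 letter steps, so the interval is some kind of third.
D# to F## is 4 semitones. A major third is 4, so 4 makes it major.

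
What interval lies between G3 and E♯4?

augmented sixth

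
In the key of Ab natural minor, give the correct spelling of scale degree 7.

The Ab natural minor scale runs Ab Bb Cb Db Eb Fb Gb.
Degree 7 is Gb.

Gb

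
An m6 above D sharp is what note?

A sixth above D lands on the letter B.
A minor sixth spans 8 semitones, so D# moves to pitch class 11. On the letter B that is B.

B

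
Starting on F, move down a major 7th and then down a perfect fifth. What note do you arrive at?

Cb

A major seventh down from F is Gb (letter G, 11 semitones down).
A perfect fifth down from Gb is Cb (letter C, 7 semitones down).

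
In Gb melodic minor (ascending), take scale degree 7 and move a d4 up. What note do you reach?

Scale degree 7 of Gb melodic minor (ascending) is F.
A diminished fourth (4 semitones) above F lands on the letter B, giving Bbb.

Bbb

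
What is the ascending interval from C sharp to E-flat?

diminished third

The letter names run C→E, a span of 2 letter steps, so the interval is some kind of third.
C# to Eb is 2 semitones. A major third is 4, so 2 makes it diminished.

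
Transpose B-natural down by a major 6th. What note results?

B down a major sixth is D, so the target letter is D.
From B, a major sixth is 9 semitones down: D.

D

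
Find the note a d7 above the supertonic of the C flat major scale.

Cbb

The supertonic of Cb major is Db.
A diminished seventh (9 semitones) above Db lands on the letter C, giving Cbb.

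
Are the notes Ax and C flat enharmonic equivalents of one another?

A## = pitch class 11 and Cb = pitch class 11 — the same pitch class, so they are enharmonic equivalents.

Yes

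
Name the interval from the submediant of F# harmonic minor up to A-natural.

perfect fifth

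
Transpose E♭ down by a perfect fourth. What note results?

Bb

E down a perfect fourth is B, so the target letter is B.
From Eb, a perfect fourth is 5 semitones down: Bb.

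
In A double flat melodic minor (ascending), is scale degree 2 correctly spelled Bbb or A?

Each scale degree takes a distinct letter name. Degree 2 of a scale on A must use the letter B.
Bbb and A are enharmonically the same pitch, but only Bbb uses the letter B, so it is the correct spelling here.

Bbb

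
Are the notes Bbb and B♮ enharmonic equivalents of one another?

No

Bbb is pitch class 9; B is pitch class 11.
The pitch classes differ (9 vs. 11), so they are not enharmonic equivalents.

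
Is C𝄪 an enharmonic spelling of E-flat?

No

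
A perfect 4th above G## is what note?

A fourth above G lands on the letter C.
A perfect fourth spans 5 semitones, so G## moves to pitch class 2. On the letter C that is C##.

C##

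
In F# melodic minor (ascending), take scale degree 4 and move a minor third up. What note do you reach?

Scale degree 4 of F# melodic minor (ascending) is B.
A minor third (3 semitones) above B lands on the letter D, giving D.

D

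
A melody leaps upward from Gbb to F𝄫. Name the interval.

minor seventh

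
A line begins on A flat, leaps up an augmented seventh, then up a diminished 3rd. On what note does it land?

Bb

An augmented seventh up from Ab is G# (letter G, 12 semitones up).
A diminished third up from G# is Bb (letter B, 2 semitones up).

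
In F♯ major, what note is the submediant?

The F# major scale runs F# G# A# B C# D# E#.
Degree 6 is D#.

D#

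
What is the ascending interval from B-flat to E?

Counting letters B–C–D–E gives a fourth.
Bb→E = 6 semitones, 1 wider than the perfect fourth (5), so augmented.

augmented fourth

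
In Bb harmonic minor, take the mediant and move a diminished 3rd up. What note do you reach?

The mediant of Bb harmonic minor is Db.
A diminished third (2 semitones) above Db lands on the letter F, giving Fbb.

Fbb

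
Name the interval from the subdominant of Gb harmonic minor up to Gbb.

diminished fifth

The subdominant of Gb harmonic minor is Cb.
Cb up to Gbb: letters C→G make it a fifth; 6 semitones makes it diminished.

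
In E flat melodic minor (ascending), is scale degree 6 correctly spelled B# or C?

C

Each scale degree takes a distinct letter name. Degree 6 of a scale on E must use the letter C.
C and B# are enharmonically the same pitch, but only C uses the letter C, so it is the correct spelling here.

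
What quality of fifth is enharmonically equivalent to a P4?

A perfect fourth spans 5 semitones.
A fifth spanning 5 semitones is doubly diminished (the perfect fifth is 7).

doubly diminished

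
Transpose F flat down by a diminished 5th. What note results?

F down a perfect fifth is Bb, so the target letter is B.
From Fb, a diminished fifth is 6 semitones down: Bb.

Bb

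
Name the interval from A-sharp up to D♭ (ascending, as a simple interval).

The letter names run A→D, a span of 3 letter steps, so the interval is some kind of fourth.
A# to Db is 3 semitones. A perfect fourth is 5, so 3 makes it doubly diminished.

doubly diminished fourth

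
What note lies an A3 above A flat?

C#

A up a major third is C#, so the target letter is C.
From Ab, an augmented third is 5 semitones up: C#.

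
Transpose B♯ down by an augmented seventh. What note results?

C

B down a major seventh is C, so the target letter is C.
From B#, an augmented seventh is 12 semitones down: C.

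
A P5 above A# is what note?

A up a perfect fifth is E, so the target letter is E.
From A#, a perfect fifth is 7 semitones up: E#.

E#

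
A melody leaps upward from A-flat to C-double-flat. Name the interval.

diminished third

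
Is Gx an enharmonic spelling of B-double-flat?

G## = pitch class 9 and Bbb = pitch class 9 — the same pitch class, so they are enharmonic equivalents.

Yes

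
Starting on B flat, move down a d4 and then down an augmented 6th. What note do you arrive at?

A diminished fourth down from Bb is F# (letter F, 4 semitones down).
An augmented sixth down from F# is Ab (letter A, 10 semitones down).

Ab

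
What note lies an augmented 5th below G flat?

Cbb

G down a perfect fifth is C, so the target letter is C.
From Gb, an augmented fifth is 8 semitones down: Cbb.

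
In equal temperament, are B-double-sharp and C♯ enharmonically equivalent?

Yes

B## is pitch class 1; C# is pitch class 1.
All spellings map to pitch class 1, so they are enharmonically equivalent.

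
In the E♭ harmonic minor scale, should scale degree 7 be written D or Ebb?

D

Each scale degree takes a distinct letter name. Degree 7 of a scale on E must use the letter D.
D and Ebb are enharmonically the same pitch, but only D uses the letter D, so it is the correct spelling here.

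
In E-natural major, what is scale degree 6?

C#

The E major scale runs E F# G# A B C# D#.
Degree 6 is C#.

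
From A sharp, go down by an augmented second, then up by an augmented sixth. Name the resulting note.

An augmented second down from A# is G (letter G, 3 semitones down).
An augmented sixth up from G is E# (letter E, 10 semitones up).

E#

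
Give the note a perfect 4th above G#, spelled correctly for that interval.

G up a perfect fourth is C, so the target letter is C.
From G#, a perfect fourth is 5 semitones up: C#.

C#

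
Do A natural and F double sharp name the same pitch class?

Two spellings are enharmonically equivalent only if they share a pitch class.
Here A → 9, F## → 7; 7 ≠ 9, so they are not.

No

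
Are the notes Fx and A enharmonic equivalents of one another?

No

Two spellings are enharmonically equivalent only if they share a pitch class.
Here F## → 7, A → 9; 7 ≠ 9, so they are not.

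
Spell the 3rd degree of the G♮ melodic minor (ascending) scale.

Bb

Degree 3 takes the letter 2 steps above G, which is B.
In melodic minor (ascending), degree 3 sits 3 semitones above the tonic. G + 3 semitones is pitch class 10, spelled on B as Bb.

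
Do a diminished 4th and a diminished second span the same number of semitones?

No

A diminished fourth spans 4 semitones; a diminished second spans 0.
The spans differ, so they are not enharmonic equivalents.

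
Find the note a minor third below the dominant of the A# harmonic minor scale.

The dominant of A# harmonic minor is E#.
A minor third (3 semitones) below E# lands on the letter C, giving C##.

C##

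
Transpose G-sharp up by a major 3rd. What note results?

B#

A third above G lands on the letter B.
A major third spans 4 semitones, so G# moves to pitch class 0. On the letter B that is B#.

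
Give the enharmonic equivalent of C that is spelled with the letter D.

Dbb

Plain D sits 2 semitones above C, so on the letter D the same pitch needs a double flat: Dbb.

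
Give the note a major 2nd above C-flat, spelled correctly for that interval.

Db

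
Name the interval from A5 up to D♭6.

Counting letters A–B–C–D gives a fourth.
A→Db = 4 semitones, 1 narrower than the perfect fourth (5), so diminished.

diminished fourth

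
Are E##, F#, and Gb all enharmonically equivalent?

E## = pitch class 6 and F# = pitch class 6 and Gb = pitch class 6 — the same pitch class, so they are enharmonic equivalents.

Yes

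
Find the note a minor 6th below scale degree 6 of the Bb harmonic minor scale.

Scale degree 6 of Bb harmonic minor is Gb.
A minor sixth (8 semitones) below Gb lands on the letter B, giving Bb.

Bb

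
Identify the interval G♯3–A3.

The letter names run G→A, a span of 1 letter step, so the interval is some kind of second.
G# to A is 1 semitone. A major second is 2, so 1 makes it minor.

minor second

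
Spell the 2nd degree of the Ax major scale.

Degree 2 takes the letter 1 step above A, which is B.
In major, degree 2 sits 2 semitones above the tonic. A## + 2 semitones is pitch class 1, spelled on B as B##.

B##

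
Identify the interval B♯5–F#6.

The letter names run B→F, a span of 4 letter steps, so the interval is some kind of fifth.
B# to F# is 6 semitones. A perfect fifth is 7, so 6 makes it diminished.

diminished fifth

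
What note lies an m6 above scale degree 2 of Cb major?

Bbb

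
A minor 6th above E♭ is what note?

A sixth above E lands on the letter C.
A minor sixth spans 8 semitones, so Eb moves to pitch class 11. On the letter C that is Cb.

Cb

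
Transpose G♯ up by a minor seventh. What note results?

G up a major seventh is F#, so the target letter is F.
From G#, a minor seventh is 10 semitones up: F#.

F#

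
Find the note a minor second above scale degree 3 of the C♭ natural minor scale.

Fbb

Scale degree 3 of Cb natural minor is Ebb.
A minor second (1 semitone) above Ebb lands on the letter F, giving Fbb.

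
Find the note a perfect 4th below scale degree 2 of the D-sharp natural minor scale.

B#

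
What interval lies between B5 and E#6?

The letter names run B→E, a span of 3 letter steps, so the interval is some kind of fourth.
B to E# is 6 semitones. A perfect fourth is 5, so 6 makes it augmented.

augmented fourth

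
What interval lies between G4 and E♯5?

Counting letters G–A–B–C–D–E gives a sixth.
G→E# = 10 semitones, 1 wider than the major sixth (9), so augmented.

augmented sixth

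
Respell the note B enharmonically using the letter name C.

Cb

Plain C sits 1 semitone above B, so on the letter C the same pitch needs a flat: Cb.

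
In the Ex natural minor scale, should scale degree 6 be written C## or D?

Each scale degree takes a distinct letter name. Degree 6 of a scale on E must use the letter C.
C## and D are enharmonically the same pitch, but only C## uses the letter C, so it is the correct spelling here.

C##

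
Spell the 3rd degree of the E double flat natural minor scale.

Gbb

Degree 3 takes the letter 2 steps above E, which is G.
In natural minor, degree 3 sits 3 semitones above the tonic. Ebb + 3 semitones is pitch class 5, spelled on G as Gbb.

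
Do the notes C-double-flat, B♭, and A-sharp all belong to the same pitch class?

Cbb is pitch class 10; Bb is pitch class 10; A# is pitch class 10.
All spellings map to pitch class 10, so they are enharmonically equivalent.

Yes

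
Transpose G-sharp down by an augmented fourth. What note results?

D

A fourth below G lands on the letter D.
An augmented fourth spans 6 semitones, so G# moves to pitch class 2. On the letter D that is D.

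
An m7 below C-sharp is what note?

D#

C down a major seventh is Db, so the target letter is D.
From C#, a minor seventh is 10 semitones down: D#.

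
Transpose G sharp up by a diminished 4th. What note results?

G up a perfect fourth is C, so the target letter is C.
From G#, a diminished fourth is 4 semitones up: C.

C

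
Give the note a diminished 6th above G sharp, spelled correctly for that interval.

A sixth above G lands on the letter E.
A diminished sixth spans 7 semitones, so G# moves to pitch class 3. On the letter E that is Eb.

Eb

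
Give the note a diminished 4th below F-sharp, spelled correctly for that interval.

A fourth below F lands on the letter C.
A diminished fourth spans 4 semitones, so F# moves to pitch class 2. On the letter C that is C##.

C##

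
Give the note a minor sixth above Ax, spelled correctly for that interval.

A up a major sixth is F#, so the target letter is F.
From A##, a minor sixth is 8 semitones up: F##.

F##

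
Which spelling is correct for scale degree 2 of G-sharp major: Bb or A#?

Each scale degree takes a distinct letter name. Degree 2 of a scale on G must use the letter A.
A# and Bb are enharmonically the same pitch, but only A# uses the letter A, so it is the correct spelling here.

A#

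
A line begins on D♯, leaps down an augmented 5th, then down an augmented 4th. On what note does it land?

Db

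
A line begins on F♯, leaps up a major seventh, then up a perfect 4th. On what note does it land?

A#

A major seventh up from F# is E# (letter E, 11 semitones up).
A perfect fourth up from E# is A# (letter A, 5 semitones up).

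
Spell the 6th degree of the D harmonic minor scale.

The D harmonic minor scale runs D E F G A Bb C#.
Degree 6 is Bb.

Bb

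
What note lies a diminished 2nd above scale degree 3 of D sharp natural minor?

Gb

Scale degree 3 of D# natural minor is F#.
A diminished second (0 semitones) above F# lands on the letter G, giving Gb.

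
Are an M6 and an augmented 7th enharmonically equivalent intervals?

A major sixth spans 9 semitones; an augmented seventh spans 12.
The spans differ, so they are not enharmonic equivalents.

No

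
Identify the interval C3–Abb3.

diminished sixth

Counting letters C–D–E–F–G–A gives a sixth.
C→Abb = 7 semitones, 2 narrower than the major sixth (9), so diminished.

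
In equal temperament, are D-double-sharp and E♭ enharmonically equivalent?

No

D## is pitch class 4; Eb is pitch class 3.
The pitch classes differ (4 vs. 3), so they are not enharmonic equivalents.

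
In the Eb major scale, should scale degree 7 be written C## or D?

Each scale degree takes a distinct letter name. Degree 7 of a scale on E must use the letter D.
D and C## are enharmonically the same pitch, but only D uses the letter D, so it is the correct spelling here.

D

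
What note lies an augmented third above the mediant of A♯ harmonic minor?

The mediant of A# harmonic minor is C#.
An augmented third (5 semitones) above C# lands on the letter E, giving E##.

E##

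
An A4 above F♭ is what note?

A fourth above F lands on the letter B.
An augmented fourth spans 6 semitones, so Fb moves to pitch class 10. On the letter B that is Bb.

Bb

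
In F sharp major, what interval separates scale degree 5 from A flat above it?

Scale degree 5 of F# major is C#.
C# up to Ab: letters C→A make it a sixth; 7 semitones makes it diminished.

diminished sixth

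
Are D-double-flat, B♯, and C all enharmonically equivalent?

Dbb is pitch class 0; B# is pitch class 0; C is pitch class 0.
All spellings map to pitch class 0, so they are enharmonically equivalent.

Yes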